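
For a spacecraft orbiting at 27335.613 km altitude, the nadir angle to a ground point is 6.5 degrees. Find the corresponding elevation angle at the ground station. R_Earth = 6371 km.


r = R_E + alt = 33706.6130 km
Law of sines in the satellite / Earth-center / ground-point triangle:
  sin(nadir)/R_E = sin(90 + el)/r  =>  cos(el) = (r/R_E)*sin(nadir)
cos(el) = (33706.6130 / 6371.0000) * sin(6.5 deg) = 0.5989165
el = arccos(0.5989165) = 53.2077 deg
(Earth-central angle = 90 - nadir - el = 30.2923 deg)

53.2077 degrees


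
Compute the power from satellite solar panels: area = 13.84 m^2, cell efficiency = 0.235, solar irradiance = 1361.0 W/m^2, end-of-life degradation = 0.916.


P = area * eta * S * degradation
P = 13.84 * 0.235 * 1361.0 * 0.916
P = 4054.6890 W

4054.6890 W


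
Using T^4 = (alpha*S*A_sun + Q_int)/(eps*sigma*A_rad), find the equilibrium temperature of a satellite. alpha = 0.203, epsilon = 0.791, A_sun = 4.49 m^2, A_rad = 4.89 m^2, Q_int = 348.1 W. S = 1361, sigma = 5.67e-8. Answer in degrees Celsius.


Numerator = alpha*S*A_sun + Q_int = 0.203*1361*4.49 + 348.1 = 1588.6107 W
Denominator = eps*sigma*A_rad = 0.791*5.67e-8*4.89 = 2.1931503e-07 W/K^4
T^4 = 7.2435102e+09 K^4
T = 291.7341 K = 18.5841 C

18.5841 degrees Celsius


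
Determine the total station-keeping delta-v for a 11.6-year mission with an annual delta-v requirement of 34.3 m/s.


dV = rate * years = 34.3 * 11.6
dV = 397.8800 m/s

397.8800 m/s


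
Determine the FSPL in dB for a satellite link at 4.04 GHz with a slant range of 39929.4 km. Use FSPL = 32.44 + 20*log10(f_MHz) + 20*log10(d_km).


f = 4.04 GHz = 4040.0000 MHz
d = 39929.4 km
FSPL = 32.44 + 20*log10(4040.0000) + 20*log10(39929.4)
FSPL = 32.44 + 72.1276 + 92.0259
FSPL = 196.5935 dB

196.5935 dB


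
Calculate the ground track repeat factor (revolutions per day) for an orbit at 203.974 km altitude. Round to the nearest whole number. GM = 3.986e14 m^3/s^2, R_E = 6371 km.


r = 6.574974e+06 m
T = 2*pi*sqrt(r^3/mu) = 5305.8172 s = 88.4303 min
revs/day = 1440 / 88.4303 = 16.2840
Rounded: 16 revolutions per day

16 revolutions per day


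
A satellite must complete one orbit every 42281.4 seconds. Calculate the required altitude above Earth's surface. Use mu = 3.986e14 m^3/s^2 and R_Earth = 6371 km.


T = 42281.4 s
r = (mu*T^2/(4*pi^2))^(1/3) = (3.986e14 * 42281.4^2 / (4*pi^2))^(1/3)
r = 2.6231639e+07 m = 26231.6389 km
alt = r - R_E = 26231.6389 - 6371 = 19860.6389 km

19860.6389 km


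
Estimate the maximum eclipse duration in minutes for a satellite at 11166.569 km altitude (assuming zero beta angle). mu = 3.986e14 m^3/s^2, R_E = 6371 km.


r = 17537.5690 km
T = 385.2246 min
Eclipse fraction = arcsin(R_E/r)/pi = arcsin(6371.0000/17537.5690)/pi
= arcsin(0.3632773)/pi = 0.1183422
Eclipse duration = 0.1183422 * 385.2246 = 45.5883 min

45.5883 minutes


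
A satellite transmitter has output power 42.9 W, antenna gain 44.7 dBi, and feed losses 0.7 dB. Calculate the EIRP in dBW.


Pt = 42.9 W = 16.3246 dBW
EIRP = Pt_dBW + Gt - losses = 16.3246 + 44.7 - 0.7 = 60.3246 dBW

60.3246 dBW


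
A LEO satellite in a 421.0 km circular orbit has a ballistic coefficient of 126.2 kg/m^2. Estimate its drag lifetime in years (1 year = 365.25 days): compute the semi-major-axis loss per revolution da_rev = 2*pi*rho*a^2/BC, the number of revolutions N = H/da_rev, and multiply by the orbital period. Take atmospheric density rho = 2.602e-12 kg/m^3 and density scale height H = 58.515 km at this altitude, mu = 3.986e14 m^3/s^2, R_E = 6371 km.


a = R_E + alt = 6792.0000 km = 6.792e+06 m
da_rev = 2*pi*rho*a^2/BC = 2*pi*2.602e-12*(6.792e+06)^2/126.2 = 5.976173 m per revolution
N = H/da_rev = 58515.0000 m / 5.976173 m = 9791.3832 revolutions
P = 2*pi*sqrt(a^3/mu) = 5570.6739 s
lifetime = N*P = 9791.3832 * 5570.6739 = 5.4544603e+07 s = 631.3033 days
years = 631.3033 / 365.25 = 1.7284 years

1.7284 years


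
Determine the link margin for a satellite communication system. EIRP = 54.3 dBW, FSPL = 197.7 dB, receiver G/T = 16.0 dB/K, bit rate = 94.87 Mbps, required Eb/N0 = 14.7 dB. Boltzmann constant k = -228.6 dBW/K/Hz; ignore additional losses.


C/N0 = EIRP - FSPL + G/T - k = 54.3 - 197.7 + 16.0 - (-228.6)
C/N0 = 101.2000 dB-Hz
R_b = 94.87 Mbps = 9.487e+07 bps -> 10*log10(R_b) = 79.7713 dB-Hz
Eb/N0 = C/N0 - 10*log10(R_b) = 101.2000 - 79.7713 = 21.4287 dB
Margin = Eb/N0 - Eb/N0_req = 21.4287 - 14.7 = 6.7287 dB (link closes)

6.7287 dB


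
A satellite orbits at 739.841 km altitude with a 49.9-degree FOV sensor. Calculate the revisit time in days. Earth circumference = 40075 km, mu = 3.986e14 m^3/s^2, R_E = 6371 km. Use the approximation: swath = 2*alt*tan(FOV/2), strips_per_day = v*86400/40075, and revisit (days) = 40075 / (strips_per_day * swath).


swath = 2*739.841*tan(0.4354596) = 688.4156 km
v = sqrt(mu/r) = 7487.0057 m/s = 7.4870 km/s
strips/day = v*86400/40075 = 7.4870*86400/40075 = 16.1417
coverage/day = strips * swath = 16.1417 * 688.4156 = 11112.1759 km
revisit = 40075 / 11112.1759 = 3.6064 days

3.6064 days


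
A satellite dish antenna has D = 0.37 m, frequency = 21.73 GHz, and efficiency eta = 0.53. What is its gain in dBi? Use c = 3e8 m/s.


lambda = c/f = 3e8 / 2.173e+10 = 0.0138058 m
G = eta*(pi*D/lambda)^2 = 0.53*(pi*0.37/0.0138058)^2
G = 3757.1281 (linear)
G = 10*log10(3757.1281) = 35.7486 dBi

35.7486 dBi


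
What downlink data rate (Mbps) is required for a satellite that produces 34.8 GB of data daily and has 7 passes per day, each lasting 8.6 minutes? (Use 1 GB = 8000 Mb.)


total contact time = 7 * 8.6 * 60 = 3612.0000 s
data = 34.8 GB = 278400.0000 Mb
rate = 278400.0000 / 3612.0000 = 77.0764 Mbps

77.0764 Mbps


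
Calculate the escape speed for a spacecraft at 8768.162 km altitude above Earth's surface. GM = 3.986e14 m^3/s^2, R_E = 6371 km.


r = 6371.0 + 8768.162 = 15139.1620 km = 1.5139162e+07 m
v_esc = sqrt(2*mu/r) = sqrt(2*3.986e14 / 1.5139162e+07)
v_esc = 7256.5924 m/s = 7.2566 km/s

7.2566 km/s


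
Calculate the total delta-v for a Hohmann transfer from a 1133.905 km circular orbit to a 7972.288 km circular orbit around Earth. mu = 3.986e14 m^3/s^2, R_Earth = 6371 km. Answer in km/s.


r1 = 7504.9050 km = 7.504905e+06 m
r2 = 14343.2880 km = 1.4343288e+07 m
dv1 = sqrt(mu/r1)*(sqrt(2*r2/(r1+r2)) - 1) = 1062.9982 m/s
dv2 = sqrt(mu/r2)*(1 - sqrt(2*r1/(r1+r2))) = 902.1990 m/s
total dv = |dv1| + |dv2| = 1062.9982 + 902.1990 = 1965.1972 m/s = 1.9652 km/s

1.9652 km/s


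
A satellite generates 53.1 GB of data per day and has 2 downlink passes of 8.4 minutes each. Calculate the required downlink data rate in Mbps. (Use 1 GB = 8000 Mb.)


total contact time = 2 * 8.4 * 60 = 1008.0000 s
data = 53.1 GB = 424800.0000 Mb
rate = 424800.0000 / 1008.0000 = 421.4286 Mbps

421.4286 Mbps


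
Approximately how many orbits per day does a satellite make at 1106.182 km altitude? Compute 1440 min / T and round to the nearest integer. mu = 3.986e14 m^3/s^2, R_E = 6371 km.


r = 7.477182e+06 m
T = 2*pi*sqrt(r^3/mu) = 6434.5495 s = 107.2425 min
revs/day = 1440 / 107.2425 = 13.4275
Rounded: 13 revolutions per day

13 revolutions per day


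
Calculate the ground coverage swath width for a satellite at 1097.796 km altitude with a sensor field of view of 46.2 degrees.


FOV = 46.2 deg = 0.8063421 rad
swath = 2 * alt * tan(FOV/2) = 2 * 1097.796 * tan(0.4031711)
swath = 2 * 1097.796 * 0.4265361
swath = 936.4994 km

936.4994 km


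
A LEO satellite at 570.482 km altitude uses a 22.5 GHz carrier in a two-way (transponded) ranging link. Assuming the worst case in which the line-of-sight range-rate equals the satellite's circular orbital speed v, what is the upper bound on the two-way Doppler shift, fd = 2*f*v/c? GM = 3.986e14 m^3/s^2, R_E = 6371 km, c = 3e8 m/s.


r = 6.941482e+06 m
v = sqrt(mu/r) = 7577.7897 m/s (worst-case radial velocity)
f = 22.5 GHz = 2.25e+10 Hz
fd = 2*f*v/c = 2*2.25e+10*7577.7897/3.0e+08
fd = 1.1366684e+06 Hz

1.1367e+06 Hz


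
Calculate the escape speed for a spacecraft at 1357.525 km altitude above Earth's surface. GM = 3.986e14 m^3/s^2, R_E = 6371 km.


r = 6371.0 + 1357.525 = 7728.5250 km = 7.728525e+06 m
v_esc = sqrt(2*mu/r) = sqrt(2*3.986e14 / 7.728525e+06)
v_esc = 10156.2957 m/s = 10.1563 km/s

10.1563 km/s


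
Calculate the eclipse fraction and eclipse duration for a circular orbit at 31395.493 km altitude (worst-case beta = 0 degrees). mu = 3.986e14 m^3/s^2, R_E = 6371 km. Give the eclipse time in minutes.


r = 37766.4930 km
T = 1217.3626 min
Eclipse fraction = arcsin(R_E/r)/pi = arcsin(6371.0000/37766.4930)/pi
= arcsin(0.1686945)/pi = 0.05395513
Eclipse duration = 0.05395513 * 1217.3626 = 65.6830 min

65.6830 minutes


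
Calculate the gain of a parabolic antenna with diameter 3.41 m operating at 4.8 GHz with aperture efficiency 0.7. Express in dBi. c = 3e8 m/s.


lambda = c/f = 3e8 / 4.8e+09 = 0.0625 m
G = eta*(pi*D/lambda)^2 = 0.7*(pi*3.41/0.0625)^2
G = 20565.8427 (linear)
G = 10*log10(20565.8427) = 43.1315 dBi

43.1315 dBi


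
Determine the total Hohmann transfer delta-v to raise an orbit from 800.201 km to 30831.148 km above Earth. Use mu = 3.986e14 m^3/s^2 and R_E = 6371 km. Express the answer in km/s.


r1 = 7171.2010 km = 7.171201e+06 m
r2 = 37202.1480 km = 3.7202148e+07 m
dv1 = sqrt(mu/r1)*(sqrt(2*r2/(r1+r2)) - 1) = 2198.6435 m/s
dv2 = sqrt(mu/r2)*(1 - sqrt(2*r1/(r1+r2))) = 1412.3421 m/s
total dv = |dv1| + |dv2| = 2198.6435 + 1412.3421 = 3610.9856 m/s = 3.6110 km/s

3.6110 km/s


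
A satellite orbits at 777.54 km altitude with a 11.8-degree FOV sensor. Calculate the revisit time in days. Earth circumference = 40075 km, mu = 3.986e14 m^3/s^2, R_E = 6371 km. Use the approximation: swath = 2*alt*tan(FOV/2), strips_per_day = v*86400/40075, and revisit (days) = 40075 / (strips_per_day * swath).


swath = 2*777.54*tan(0.1029744) = 160.7019 km
v = sqrt(mu/r) = 7467.2376 m/s = 7.4672 km/s
strips/day = v*86400/40075 = 7.4672*86400/40075 = 16.0990
coverage/day = strips * swath = 16.0990 * 160.7019 = 2587.1473 km
revisit = 40075 / 2587.1473 = 15.4900 days

15.4900 days


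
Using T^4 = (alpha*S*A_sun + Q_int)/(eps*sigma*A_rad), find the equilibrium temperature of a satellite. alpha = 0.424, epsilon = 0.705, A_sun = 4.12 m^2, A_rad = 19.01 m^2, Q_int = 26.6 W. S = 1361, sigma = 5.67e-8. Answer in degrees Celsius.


Numerator = alpha*S*A_sun + Q_int = 0.424*1361*4.12 + 26.6 = 2404.1037 W
Denominator = eps*sigma*A_rad = 0.705*5.67e-8*19.01 = 7.5989624e-07 W/K^4
T^4 = 3.1637263e+09 K^4
T = 237.1645 K = -35.9855 C

-35.9855 degrees Celsius


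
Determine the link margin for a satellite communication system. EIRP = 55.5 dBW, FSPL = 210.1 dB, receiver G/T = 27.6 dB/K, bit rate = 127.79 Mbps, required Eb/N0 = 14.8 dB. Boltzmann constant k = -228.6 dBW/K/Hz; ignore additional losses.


C/N0 = EIRP - FSPL + G/T - k = 55.5 - 210.1 + 27.6 - (-228.6)
C/N0 = 101.6000 dB-Hz
R_b = 127.79 Mbps = 1.2779e+08 bps -> 10*log10(R_b) = 81.0650 dB-Hz
Eb/N0 = C/N0 - 10*log10(R_b) = 101.6000 - 81.0650 = 20.5350 dB
Margin = Eb/N0 - Eb/N0_req = 20.5350 - 14.8 = 5.7350 dB (link closes)

5.7350 dB


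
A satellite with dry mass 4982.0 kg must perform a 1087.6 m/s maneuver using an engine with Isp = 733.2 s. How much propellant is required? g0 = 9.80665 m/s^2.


ve = Isp * g0 = 733.2 * 9.80665 = 7190.235780 m/s
mass ratio = exp(dv/ve) = exp(1087.6/7190.235780) = 1.16329988
m_prop = m_dry * (mr - 1) = 4982.0 * (1.16329988 - 1)
m_prop = 813.5600 kg

813.5600 kg


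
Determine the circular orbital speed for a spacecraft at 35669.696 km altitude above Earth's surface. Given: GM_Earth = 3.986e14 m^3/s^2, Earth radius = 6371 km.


r = R_E + alt = 6371.0 + 35669.696 = 42040.6960 km = 4.2040696e+07 m
v = sqrt(mu/r) = sqrt(3.986e14 / 4.2040696e+07) = 3079.1702 m/s = 3.0792 km/s

3.0792 km/s


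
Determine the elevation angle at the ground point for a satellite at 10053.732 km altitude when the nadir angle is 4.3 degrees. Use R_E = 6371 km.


r = R_E + alt = 16424.7320 km
Law of sines in the satellite / Earth-center / ground-point triangle:
  sin(nadir)/R_E = sin(90 + el)/r  =>  cos(el) = (r/R_E)*sin(nadir)
cos(el) = (16424.7320 / 6371.0000) * sin(4.3 deg) = 0.1932986
el = arccos(0.1932986) = 78.8546 deg
(Earth-central angle = 90 - nadir - el = 6.8454 deg)

78.8546 degrees


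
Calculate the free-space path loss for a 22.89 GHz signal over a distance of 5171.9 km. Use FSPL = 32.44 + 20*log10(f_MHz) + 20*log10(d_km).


f = 22.89 GHz = 22890.0000 MHz
d = 5171.9 km
FSPL = 32.44 + 20*log10(22890.0000) + 20*log10(5171.9)
FSPL = 32.44 + 87.1929 + 74.2730
FSPL = 193.9059 dB

193.9059 dB


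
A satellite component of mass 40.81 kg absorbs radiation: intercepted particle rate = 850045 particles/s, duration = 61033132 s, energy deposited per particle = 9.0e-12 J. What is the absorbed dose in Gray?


Total energy deposited = rate * time * E_per
  = 850045 * 61033132 * 9.0e-12 = 466.9282 J
Dose = E_total / mass = 466.9282 / 40.81
Dose = 11.4415 Gy

11.4415 Gy


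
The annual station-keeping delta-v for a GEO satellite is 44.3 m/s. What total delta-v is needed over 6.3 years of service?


dV = rate * years = 44.3 * 6.3
dV = 279.0900 m/s

279.0900 m/s


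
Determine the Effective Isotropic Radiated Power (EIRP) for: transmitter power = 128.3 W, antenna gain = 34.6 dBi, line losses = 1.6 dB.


Pt = 128.3 W = 21.0823 dBW
EIRP = Pt_dBW + Gt - losses = 21.0823 + 34.6 - 1.6 = 54.0823 dBW

54.0823 dBW


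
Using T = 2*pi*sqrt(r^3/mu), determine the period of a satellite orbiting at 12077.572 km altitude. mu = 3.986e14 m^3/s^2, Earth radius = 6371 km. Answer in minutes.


r = 18448.5720 km = 1.8448572e+07 m
T = 2*pi*sqrt(r^3/mu) = 2*pi*sqrt(6.278968e+21 / 3.986e14)
T = 24937.6402 s = 415.6273 min

415.6273 minutes


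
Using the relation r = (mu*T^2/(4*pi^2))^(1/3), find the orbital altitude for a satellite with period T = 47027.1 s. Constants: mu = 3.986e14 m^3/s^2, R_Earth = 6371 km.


T = 47027.1 s
r = (mu*T^2/(4*pi^2))^(1/3) = (3.986e14 * 47027.1^2 / (4*pi^2))^(1/3)
r = 2.8159481e+07 m = 28159.4813 km
alt = r - R_E = 28159.4813 - 6371 = 21788.4813 km

21788.4813 km


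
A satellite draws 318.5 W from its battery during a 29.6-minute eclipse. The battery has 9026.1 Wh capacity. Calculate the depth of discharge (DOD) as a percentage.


E_used = P * t / 60 = 318.5 * 29.6 / 60 = 157.1267 Wh
DOD = E_used / E_total * 100 = 157.1267 / 9026.1 * 100
DOD = 1.7408 %

1.7408 %


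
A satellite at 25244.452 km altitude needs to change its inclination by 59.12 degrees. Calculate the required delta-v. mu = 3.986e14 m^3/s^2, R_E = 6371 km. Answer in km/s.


r = 31615.4520 km = 3.1615452e+07 m
V = sqrt(mu/r) = 3550.7406 m/s
di = 59.12 deg = 1.0318 rad
dV = 2*V*sin(di/2) = 2*3550.7406*sin(0.5159193)
dV = 3503.4073 m/s = 3.5034 km/s

3.5034 km/s


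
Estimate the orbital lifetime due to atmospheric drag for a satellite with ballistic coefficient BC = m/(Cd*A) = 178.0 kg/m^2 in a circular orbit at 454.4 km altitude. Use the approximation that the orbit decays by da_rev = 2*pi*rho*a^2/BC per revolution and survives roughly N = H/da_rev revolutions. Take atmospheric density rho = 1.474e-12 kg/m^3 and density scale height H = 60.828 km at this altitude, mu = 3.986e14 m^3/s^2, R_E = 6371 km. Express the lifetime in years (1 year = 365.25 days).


a = R_E + alt = 6825.4000 km = 6.8254e+06 m
da_rev = 2*pi*rho*a^2/BC = 2*pi*1.474e-12*(6.8254e+06)^2/178.0 = 2.423894 m per revolution
N = H/da_rev = 60828.0000 m / 2.423894 m = 25095.1601 revolutions
P = 2*pi*sqrt(a^3/mu) = 5611.8155 s
lifetime = N*P = 25095.1601 * 5611.8155 = 1.4082941e+08 s = 1629.9700 days
years = 1629.9700 / 365.25 = 4.4626 years

4.4626 years


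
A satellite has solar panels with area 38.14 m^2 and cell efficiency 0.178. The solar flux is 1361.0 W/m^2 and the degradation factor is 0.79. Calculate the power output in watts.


P = area * eta * S * degradation
P = 38.14 * 0.178 * 1361.0 * 0.79
P = 7299.3789 W

7299.3789 W


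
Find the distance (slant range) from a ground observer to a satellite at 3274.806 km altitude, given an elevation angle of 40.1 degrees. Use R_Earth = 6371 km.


h = 3274.806 km, el = 40.1 deg
d = -R_E*sin(el) + sqrt((R_E*sin(el))^2 + 2*R_E*h + h^2)
d = -6371.0000*sin(0.699877) + sqrt((6371.0000*0.6441236)^2 + 2*6371.0000*3274.806 + 3274.806^2)
d = 4220.4929 km

4220.4929 km


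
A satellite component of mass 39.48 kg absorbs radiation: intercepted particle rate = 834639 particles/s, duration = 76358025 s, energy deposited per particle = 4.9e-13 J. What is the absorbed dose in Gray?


Total energy deposited = rate * time * E_per
  = 834639 * 76358025 * 4.9e-13 = 31.2284 J
Dose = E_total / mass = 31.2284 / 39.48
Dose = 0.7909924 Gy

0.7910 Gy


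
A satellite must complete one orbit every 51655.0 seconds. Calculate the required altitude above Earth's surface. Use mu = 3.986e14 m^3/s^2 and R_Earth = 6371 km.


T = 51655.0 s
r = (mu*T^2/(4*pi^2))^(1/3) = (3.986e14 * 51655.0^2 / (4*pi^2))^(1/3)
r = 2.9977869e+07 m = 29977.8694 km
alt = r - R_E = 29977.8694 - 6371 = 23606.8694 km

23606.8694 km


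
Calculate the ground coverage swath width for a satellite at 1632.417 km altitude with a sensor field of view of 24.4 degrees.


FOV = 24.4 deg = 0.4258603 rad
swath = 2 * alt * tan(FOV/2) = 2 * 1632.417 * tan(0.2129302)
swath = 2 * 1632.417 * 0.2162077
swath = 705.8821 km

705.8821 km


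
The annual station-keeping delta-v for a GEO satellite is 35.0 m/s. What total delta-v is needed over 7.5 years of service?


dV = rate * years = 35.0 * 7.5
dV = 262.5000 m/s

262.5000 m/s


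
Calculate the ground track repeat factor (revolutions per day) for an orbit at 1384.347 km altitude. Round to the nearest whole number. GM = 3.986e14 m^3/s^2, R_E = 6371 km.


r = 7.755347e+06 m
T = 2*pi*sqrt(r^3/mu) = 6796.9343 s = 113.2822 min
revs/day = 1440 / 113.2822 = 12.7116
Rounded: 13 revolutions per day

13 revolutions per day


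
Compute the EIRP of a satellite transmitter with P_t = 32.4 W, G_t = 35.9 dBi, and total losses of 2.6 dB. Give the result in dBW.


Pt = 32.4 W = 15.1055 dBW
EIRP = Pt_dBW + Gt - losses = 15.1055 + 35.9 - 2.6 = 48.4055 dBW

48.4055 dBW


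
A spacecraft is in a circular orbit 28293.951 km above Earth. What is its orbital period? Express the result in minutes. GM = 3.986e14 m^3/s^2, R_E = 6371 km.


r = 34664.9510 km = 3.4664951e+07 m
T = 2*pi*sqrt(r^3/mu) = 2*pi*sqrt(4.1655444e+22 / 3.986e14)
T = 64231.3584 s = 1070.5226 min

1070.5226 minutes


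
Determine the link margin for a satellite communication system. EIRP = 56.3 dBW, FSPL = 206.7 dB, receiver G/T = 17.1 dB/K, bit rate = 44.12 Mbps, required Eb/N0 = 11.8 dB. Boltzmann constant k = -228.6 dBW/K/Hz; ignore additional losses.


C/N0 = EIRP - FSPL + G/T - k = 56.3 - 206.7 + 17.1 - (-228.6)
C/N0 = 95.3000 dB-Hz
R_b = 44.12 Mbps = 4.412e+07 bps -> 10*log10(R_b) = 76.4464 dB-Hz
Eb/N0 = C/N0 - 10*log10(R_b) = 95.3000 - 76.4464 = 18.8536 dB
Margin = Eb/N0 - Eb/N0_req = 18.8536 - 11.8 = 7.0536 dB (link closes)

7.0536 dB


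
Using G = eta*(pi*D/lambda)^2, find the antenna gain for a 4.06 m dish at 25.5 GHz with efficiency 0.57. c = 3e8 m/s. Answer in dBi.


lambda = c/f = 3e8 / 2.55e+10 = 0.01176471 m
G = eta*(pi*D/lambda)^2 = 0.57*(pi*4.06/0.01176471)^2
G = 669984.1362 (linear)
G = 10*log10(669984.1362) = 58.2606 dBi

58.2606 dBi


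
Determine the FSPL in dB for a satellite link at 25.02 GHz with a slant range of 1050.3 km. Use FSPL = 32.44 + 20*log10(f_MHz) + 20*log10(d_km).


f = 25.02 GHz = 25020.0000 MHz
d = 1050.3 km
FSPL = 32.44 + 20*log10(25020.0000) + 20*log10(1050.3)
FSPL = 32.44 + 87.9657 + 60.4263
FSPL = 180.8320 dB

180.8320 dB


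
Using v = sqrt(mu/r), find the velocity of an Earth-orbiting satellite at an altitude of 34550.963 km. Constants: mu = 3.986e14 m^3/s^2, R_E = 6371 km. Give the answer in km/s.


r = R_E + alt = 6371.0 + 34550.963 = 40921.9630 km = 4.0921963e+07 m
v = sqrt(mu/r) = sqrt(3.986e14 / 4.0921963e+07) = 3120.9759 m/s = 3.1210 km/s

3.1210 km/s


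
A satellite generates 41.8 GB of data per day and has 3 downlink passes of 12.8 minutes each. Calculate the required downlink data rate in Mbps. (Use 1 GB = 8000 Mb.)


total contact time = 3 * 12.8 * 60 = 2304.0000 s
data = 41.8 GB = 334400.0000 Mb
rate = 334400.0000 / 2304.0000 = 145.1389 Mbps

145.1389 Mbps


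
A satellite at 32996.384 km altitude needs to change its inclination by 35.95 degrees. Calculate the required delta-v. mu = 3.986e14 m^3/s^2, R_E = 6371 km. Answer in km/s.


r = 39367.3840 km = 3.9367384e+07 m
V = sqrt(mu/r) = 3182.0014 m/s
di = 35.95 deg = 0.6274459 rad
dV = 2*V*sin(di/2) = 2*3182.0014*sin(0.3137229)
dV = 1963.9439 m/s = 1.9639 km/s

1.9639 km/s


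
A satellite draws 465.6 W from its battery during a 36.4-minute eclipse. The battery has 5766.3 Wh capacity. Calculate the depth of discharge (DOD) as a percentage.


E_used = P * t / 60 = 465.6 * 36.4 / 60 = 282.4640 Wh
DOD = E_used / E_total * 100 = 282.4640 / 5766.3 * 100
DOD = 4.8985 %

4.8985 %


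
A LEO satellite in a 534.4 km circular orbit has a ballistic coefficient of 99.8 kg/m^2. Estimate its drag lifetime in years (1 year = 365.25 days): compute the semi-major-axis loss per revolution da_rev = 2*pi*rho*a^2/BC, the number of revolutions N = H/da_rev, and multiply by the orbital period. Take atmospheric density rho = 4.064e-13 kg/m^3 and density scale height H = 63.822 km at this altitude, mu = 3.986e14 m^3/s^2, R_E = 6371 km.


a = R_E + alt = 6905.4000 km = 6.9054e+06 m
da_rev = 2*pi*rho*a^2/BC = 2*pi*4.064e-13*(6.9054e+06)^2/99.8 = 1.220059 m per revolution
N = H/da_rev = 63822.0000 m / 1.220059 m = 52310.6001 revolutions
P = 2*pi*sqrt(a^3/mu) = 5710.7675 s
lifetime = N*P = 52310.6001 * 5710.7675 = 2.9873368e+08 s = 3457.5657 days
years = 3457.5657 / 365.25 = 9.4663 years

9.4663 years


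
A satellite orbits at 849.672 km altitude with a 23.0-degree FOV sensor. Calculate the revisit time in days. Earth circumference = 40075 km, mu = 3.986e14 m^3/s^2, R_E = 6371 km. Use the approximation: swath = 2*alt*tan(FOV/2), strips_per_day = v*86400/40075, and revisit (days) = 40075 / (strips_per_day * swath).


swath = 2*849.672*tan(0.2007129) = 345.7354 km
v = sqrt(mu/r) = 7429.8464 m/s = 7.4298 km/s
strips/day = v*86400/40075 = 7.4298*86400/40075 = 16.0184
coverage/day = strips * swath = 16.0184 * 345.7354 = 5538.1403 km
revisit = 40075 / 5538.1403 = 7.2362 days

7.2362 days


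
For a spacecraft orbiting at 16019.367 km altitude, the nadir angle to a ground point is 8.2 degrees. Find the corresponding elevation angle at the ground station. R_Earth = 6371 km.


r = R_E + alt = 22390.3670 km
Law of sines in the satellite / Earth-center / ground-point triangle:
  sin(nadir)/R_E = sin(90 + el)/r  =>  cos(el) = (r/R_E)*sin(nadir)
cos(el) = (22390.3670 / 6371.0000) * sin(8.2 deg) = 0.5012579
el = arccos(0.5012579) = 59.9167 deg
(Earth-central angle = 90 - nadir - el = 21.8833 deg)

59.9167 degrees


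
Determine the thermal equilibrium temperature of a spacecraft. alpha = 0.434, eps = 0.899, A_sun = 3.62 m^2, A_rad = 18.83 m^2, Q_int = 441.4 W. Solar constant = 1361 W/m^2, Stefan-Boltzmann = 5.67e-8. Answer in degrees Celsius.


Numerator = alpha*S*A_sun + Q_int = 0.434*1361*3.62 + 441.4 = 2579.6399 W
Denominator = eps*sigma*A_rad = 0.899*5.67e-8*18.83 = 9.5982724e-07 W/K^4
T^4 = 2.6876085e+09 K^4
T = 227.6887 K = -45.4613 C

-45.4613 degrees Celsius


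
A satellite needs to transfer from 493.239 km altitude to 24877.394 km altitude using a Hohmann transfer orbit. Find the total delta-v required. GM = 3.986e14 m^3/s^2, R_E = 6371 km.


r1 = 6864.2390 km = 6.864239e+06 m
r2 = 31248.3940 km = 3.1248394e+07 m
dv1 = sqrt(mu/r1)*(sqrt(2*r2/(r1+r2)) - 1) = 2137.8283 m/s
dv2 = sqrt(mu/r2)*(1 - sqrt(2*r1/(r1+r2))) = 1427.9944 m/s
total dv = |dv1| + |dv2| = 2137.8283 + 1427.9944 = 3565.8228 m/s = 3.5658 km/s

3.5658 km/s


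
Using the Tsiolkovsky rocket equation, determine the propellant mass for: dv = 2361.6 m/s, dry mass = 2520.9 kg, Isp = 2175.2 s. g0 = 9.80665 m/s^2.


ve = Isp * g0 = 2175.2 * 9.80665 = 21331.425080 m/s
mass ratio = exp(dv/ve) = exp(2361.6/21331.425080) = 1.11707080
m_prop = m_dry * (mr - 1) = 2520.9 * (1.11707080 - 1)
m_prop = 295.1238 kg

295.1238 kg


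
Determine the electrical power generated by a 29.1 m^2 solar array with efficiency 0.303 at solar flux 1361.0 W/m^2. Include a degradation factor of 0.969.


P = area * eta * S * degradation
P = 29.1 * 0.303 * 1361.0 * 0.969
P = 11628.3346 W

11628.3346 W


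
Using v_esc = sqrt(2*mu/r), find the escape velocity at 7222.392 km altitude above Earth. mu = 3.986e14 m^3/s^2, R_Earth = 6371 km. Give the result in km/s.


r = 6371.0 + 7222.392 = 13593.3920 km = 1.3593392e+07 m
v_esc = sqrt(2*mu/r) = sqrt(2*3.986e14 / 1.3593392e+07)
v_esc = 7658.0769 m/s = 7.6581 km/s

7.6581 km/s


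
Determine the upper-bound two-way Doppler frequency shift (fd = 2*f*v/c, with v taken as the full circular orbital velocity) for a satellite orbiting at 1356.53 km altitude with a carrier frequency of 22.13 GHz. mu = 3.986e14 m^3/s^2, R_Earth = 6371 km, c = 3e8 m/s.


r = 7.72753e+06 m
v = sqrt(mu/r) = 7182.0479 m/s (worst-case radial velocity)
f = 22.13 GHz = 2.213e+10 Hz
fd = 2*f*v/c = 2*2.213e+10*7182.0479/3.0e+08
fd = 1.0595915e+06 Hz

1.0596e+06 Hz


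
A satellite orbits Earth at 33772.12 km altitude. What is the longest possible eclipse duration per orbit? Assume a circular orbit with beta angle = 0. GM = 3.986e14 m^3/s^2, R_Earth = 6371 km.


r = 40143.1200 km
T = 1334.0640 min
Eclipse fraction = arcsin(R_E/r)/pi = arcsin(6371.0000/40143.1200)/pi
= arcsin(0.1587071)/pi = 0.05073257
Eclipse duration = 0.05073257 * 1334.0640 = 67.6805 min

67.6805 minutes


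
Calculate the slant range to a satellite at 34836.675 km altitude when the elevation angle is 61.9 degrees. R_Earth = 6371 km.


h = 34836.675 km, el = 61.9 deg
d = -R_E*sin(el) + sqrt((R_E*sin(el))^2 + 2*R_E*h + h^2)
d = -6371.0000*sin(1.0804) + sqrt((6371.0000*0.8821269)^2 + 2*6371.0000*34836.675 + 34836.675^2)
d = 35478.2371 km

35478.2371 km


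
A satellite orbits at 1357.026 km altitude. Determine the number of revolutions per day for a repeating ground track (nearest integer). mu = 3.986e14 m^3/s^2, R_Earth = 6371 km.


r = 7.728026e+06 m
T = 2*pi*sqrt(r^3/mu) = 6761.0490 s = 112.6841 min
revs/day = 1440 / 112.6841 = 12.7791
Rounded: 13 revolutions per day

13 revolutions per day


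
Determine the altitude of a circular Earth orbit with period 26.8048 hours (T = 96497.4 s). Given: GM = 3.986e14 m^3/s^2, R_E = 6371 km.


T = 96497.4 s
r = (mu*T^2/(4*pi^2))^(1/3) = (3.986e14 * 96497.4^2 / (4*pi^2))^(1/3)
r = 4.5471184e+07 m = 45471.1838 km
alt = r - R_E = 45471.1838 - 6371 = 39100.1838 km

39100.1838 km


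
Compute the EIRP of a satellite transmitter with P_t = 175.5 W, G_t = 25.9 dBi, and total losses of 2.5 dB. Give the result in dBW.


Pt = 175.5 W = 22.4428 dBW
EIRP = Pt_dBW + Gt - losses = 22.4428 + 25.9 - 2.5 = 45.8428 dBW

45.8428 dBW


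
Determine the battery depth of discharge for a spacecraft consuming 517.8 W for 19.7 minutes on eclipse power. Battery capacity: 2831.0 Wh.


E_used = P * t / 60 = 517.8 * 19.7 / 60 = 170.0110 Wh
DOD = E_used / E_total * 100 = 170.0110 / 2831.0 * 100
DOD = 6.0053 %

6.0053 %


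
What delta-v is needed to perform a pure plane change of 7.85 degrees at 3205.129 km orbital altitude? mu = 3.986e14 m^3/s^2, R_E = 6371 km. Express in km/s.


r = 9576.1290 km = 9.576129e+06 m
V = sqrt(mu/r) = 6451.6924 m/s
di = 7.85 deg = 0.1370083 rad
dV = 2*V*sin(di/2) = 2*6451.6924*sin(0.06850417)
dV = 883.2445 m/s = 0.8832445 km/s

0.8832 km/s


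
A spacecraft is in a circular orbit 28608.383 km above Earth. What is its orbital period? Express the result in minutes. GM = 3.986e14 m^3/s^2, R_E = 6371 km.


r = 34979.3830 km = 3.4979383e+07 m
T = 2*pi*sqrt(r^3/mu) = 2*pi*sqrt(4.2799277e+22 / 3.986e14)
T = 65107.2629 s = 1085.1210 min

1085.1210 minutes


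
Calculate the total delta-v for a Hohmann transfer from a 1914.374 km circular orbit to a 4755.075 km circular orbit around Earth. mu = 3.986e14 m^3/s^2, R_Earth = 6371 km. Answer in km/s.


r1 = 8285.3740 km = 8.285374e+06 m
r2 = 11126.0750 km = 1.1126075e+07 m
dv1 = sqrt(mu/r1)*(sqrt(2*r2/(r1+r2)) - 1) = 490.1946 m/s
dv2 = sqrt(mu/r2)*(1 - sqrt(2*r1/(r1+r2))) = 455.2757 m/s
total dv = |dv1| + |dv2| = 490.1946 + 455.2757 = 945.4704 m/s = 0.9454704 km/s

0.9455 km/s


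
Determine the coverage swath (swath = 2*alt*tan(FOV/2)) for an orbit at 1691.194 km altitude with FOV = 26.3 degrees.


FOV = 26.3 deg = 0.4590216 rad
swath = 2 * alt * tan(FOV/2) = 2 * 1691.194 * tan(0.2295108)
swath = 2 * 1691.194 * 0.2336274
swath = 790.2185 km

790.2185 km


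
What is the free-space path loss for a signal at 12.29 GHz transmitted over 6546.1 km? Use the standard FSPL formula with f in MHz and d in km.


f = 12.29 GHz = 12290.0000 MHz
d = 6546.1 km
FSPL = 32.44 + 20*log10(12290.0000) + 20*log10(6546.1)
FSPL = 32.44 + 81.7910 + 76.3197
FSPL = 190.5507 dB

190.5507 dB


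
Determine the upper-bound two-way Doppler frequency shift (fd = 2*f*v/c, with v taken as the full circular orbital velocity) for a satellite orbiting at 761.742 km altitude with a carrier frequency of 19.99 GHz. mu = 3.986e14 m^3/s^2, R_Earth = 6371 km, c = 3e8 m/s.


r = 7.132742e+06 m
v = sqrt(mu/r) = 7475.5025 m/s (worst-case radial velocity)
f = 19.99 GHz = 1.999e+10 Hz
fd = 2*f*v/c = 2*1.999e+10*7475.5025/3.0e+08
fd = 996235.2963 Hz

996235.2963 Hz


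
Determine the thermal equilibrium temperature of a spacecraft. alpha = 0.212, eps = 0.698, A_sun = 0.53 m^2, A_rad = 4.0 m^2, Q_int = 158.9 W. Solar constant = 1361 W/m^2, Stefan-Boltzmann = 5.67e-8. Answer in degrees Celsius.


Numerator = alpha*S*A_sun + Q_int = 0.212*1361*0.53 + 158.9 = 311.8220 W
Denominator = eps*sigma*A_rad = 0.698*5.67e-8*4.0 = 1.583064e-07 W/K^4
T^4 = 1.9697369e+09 K^4
T = 210.6697 K = -62.4803 C

-62.4803 degrees Celsius


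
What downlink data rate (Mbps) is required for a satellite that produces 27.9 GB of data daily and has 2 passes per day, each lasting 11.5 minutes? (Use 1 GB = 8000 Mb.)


total contact time = 2 * 11.5 * 60 = 1380.0000 s
data = 27.9 GB = 223200.0000 Mb
rate = 223200.0000 / 1380.0000 = 161.7391 Mbps

161.7391 Mbps


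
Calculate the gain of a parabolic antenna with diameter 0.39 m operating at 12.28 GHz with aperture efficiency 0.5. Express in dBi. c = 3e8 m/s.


lambda = c/f = 3e8 / 1.228e+10 = 0.02442997 m
G = eta*(pi*D/lambda)^2 = 0.5*(pi*0.39/0.02442997)^2
G = 1257.6309 (linear)
G = 10*log10(1257.6309) = 30.9955 dBi

30.9955 dBi


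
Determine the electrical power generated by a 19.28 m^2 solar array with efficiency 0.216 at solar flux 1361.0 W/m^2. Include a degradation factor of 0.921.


P = area * eta * S * degradation
P = 19.28 * 0.216 * 1361.0 * 0.921
P = 5220.0966 W

5220.0966 W


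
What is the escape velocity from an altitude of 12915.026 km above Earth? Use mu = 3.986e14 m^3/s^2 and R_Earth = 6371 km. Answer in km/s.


r = 6371.0 + 12915.026 = 19286.0260 km = 1.9286026e+07 m
v_esc = sqrt(2*mu/r) = sqrt(2*3.986e14 / 1.9286026e+07)
v_esc = 6429.2790 m/s = 6.4293 km/s

6.4293 km/s


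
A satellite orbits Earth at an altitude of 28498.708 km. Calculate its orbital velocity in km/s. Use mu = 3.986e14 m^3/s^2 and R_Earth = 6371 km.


r = R_E + alt = 6371.0 + 28498.708 = 34869.7080 km = 3.4869708e+07 m
v = sqrt(mu/r) = sqrt(3.986e14 / 3.4869708e+07) = 3380.9947 m/s = 3.3810 km/s

3.3810 km/s


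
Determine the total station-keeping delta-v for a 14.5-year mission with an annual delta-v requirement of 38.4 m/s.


dV = rate * years = 38.4 * 14.5
dV = 556.8000 m/s

556.8000 m/s


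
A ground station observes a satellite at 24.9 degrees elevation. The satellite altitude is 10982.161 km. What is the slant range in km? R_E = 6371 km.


h = 10982.161 km, el = 24.9 deg
d = -R_E*sin(el) + sqrt((R_E*sin(el))^2 + 2*R_E*h + h^2)
d = -6371.0000*sin(0.434587) + sqrt((6371.0000*0.4210358)^2 + 2*6371.0000*10982.161 + 10982.161^2)
d = 13680.2801 km

13680.2801 km


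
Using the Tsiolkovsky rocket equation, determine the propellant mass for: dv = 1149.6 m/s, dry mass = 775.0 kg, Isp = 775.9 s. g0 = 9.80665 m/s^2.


ve = Isp * g0 = 775.9 * 9.80665 = 7608.979735 m/s
mass ratio = exp(dv/ve) = exp(1149.6/7608.979735) = 1.16309510
m_prop = m_dry * (mr - 1) = 775.0 * (1.16309510 - 1)
m_prop = 126.3987 kg

126.3987 kg


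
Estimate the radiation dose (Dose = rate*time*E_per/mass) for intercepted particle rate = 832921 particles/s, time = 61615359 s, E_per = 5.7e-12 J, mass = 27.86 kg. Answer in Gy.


Total energy deposited = rate * time * E_per
  = 832921 * 61615359 * 5.7e-12 = 292.5281 J
Dose = E_total / mass = 292.5281 / 27.86
Dose = 10.4999 Gy

10.4999 Gy


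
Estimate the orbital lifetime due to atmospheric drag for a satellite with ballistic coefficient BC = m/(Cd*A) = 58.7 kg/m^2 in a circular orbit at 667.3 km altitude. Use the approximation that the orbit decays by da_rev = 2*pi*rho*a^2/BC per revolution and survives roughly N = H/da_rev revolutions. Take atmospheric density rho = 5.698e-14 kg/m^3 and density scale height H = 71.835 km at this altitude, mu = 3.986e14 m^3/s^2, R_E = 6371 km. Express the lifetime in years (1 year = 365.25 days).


a = R_E + alt = 7038.3000 km = 7.0383e+06 m
da_rev = 2*pi*rho*a^2/BC = 2*pi*5.698e-14*(7.0383e+06)^2/58.7 = 0.302134111 m per revolution
N = H/da_rev = 71835.0000 m / 0.302134111 m = 237758.6552 revolutions
P = 2*pi*sqrt(a^3/mu) = 5876.4207 s
lifetime = N*P = 237758.6552 * 5876.4207 = 1.3971699e+09 s = 16170.9478 days
years = 16170.9478 / 365.25 = 44.2736 years

44.2736 years


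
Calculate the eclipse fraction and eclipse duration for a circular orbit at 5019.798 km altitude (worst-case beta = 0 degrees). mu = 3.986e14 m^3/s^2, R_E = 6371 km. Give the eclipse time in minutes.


r = 11390.7980 km
T = 201.6467 min
Eclipse fraction = arcsin(R_E/r)/pi = arcsin(6371.0000/11390.7980)/pi
= arcsin(0.5593111)/pi = 0.1889343
Eclipse duration = 0.1889343 * 201.6467 = 38.0980 min

38.0980 minutes


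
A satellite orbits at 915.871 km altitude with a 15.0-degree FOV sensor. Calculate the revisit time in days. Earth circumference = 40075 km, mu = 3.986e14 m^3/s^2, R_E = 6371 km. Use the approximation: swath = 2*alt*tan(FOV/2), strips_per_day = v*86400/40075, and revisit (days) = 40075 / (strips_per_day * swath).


swath = 2*915.871*tan(0.1308997) = 241.1534 km
v = sqrt(mu/r) = 7396.0205 m/s = 7.3960 km/s
strips/day = v*86400/40075 = 7.3960*86400/40075 = 15.9455
coverage/day = strips * swath = 15.9455 * 241.1534 = 3845.3132 km
revisit = 40075 / 3845.3132 = 10.4218 days

10.4218 days


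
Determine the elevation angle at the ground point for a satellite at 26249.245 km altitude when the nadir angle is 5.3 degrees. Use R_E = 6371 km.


r = R_E + alt = 32620.2450 km
Law of sines in the satellite / Earth-center / ground-point triangle:
  sin(nadir)/R_E = sin(90 + el)/r  =>  cos(el) = (r/R_E)*sin(nadir)
cos(el) = (32620.2450 / 6371.0000) * sin(5.3 deg) = 0.4729479
el = arccos(0.4729479) = 61.7742 deg
(Earth-central angle = 90 - nadir - el = 22.9258 deg)

61.7742 degrees


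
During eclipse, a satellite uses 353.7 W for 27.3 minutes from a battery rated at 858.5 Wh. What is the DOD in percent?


E_used = P * t / 60 = 353.7 * 27.3 / 60 = 160.9335 Wh
DOD = E_used / E_total * 100 = 160.9335 / 858.5 * 100
DOD = 18.7459 %

18.7459 %


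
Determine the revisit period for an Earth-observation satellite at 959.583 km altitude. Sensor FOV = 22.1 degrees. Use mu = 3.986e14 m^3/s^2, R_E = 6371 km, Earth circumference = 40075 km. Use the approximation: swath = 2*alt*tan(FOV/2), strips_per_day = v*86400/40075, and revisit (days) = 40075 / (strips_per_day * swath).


swath = 2*959.583*tan(0.1928589) = 374.7864 km
v = sqrt(mu/r) = 7373.9364 m/s = 7.3739 km/s
strips/day = v*86400/40075 = 7.3739*86400/40075 = 15.8979
coverage/day = strips * swath = 15.8979 * 374.7864 = 5958.3152 km
revisit = 40075 / 5958.3152 = 6.7259 days

6.7259 days


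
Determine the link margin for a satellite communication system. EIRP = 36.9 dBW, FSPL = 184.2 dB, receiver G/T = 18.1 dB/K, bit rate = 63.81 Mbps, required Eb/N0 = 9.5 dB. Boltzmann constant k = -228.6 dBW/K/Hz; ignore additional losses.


C/N0 = EIRP - FSPL + G/T - k = 36.9 - 184.2 + 18.1 - (-228.6)
C/N0 = 99.4000 dB-Hz
R_b = 63.81 Mbps = 6.381e+07 bps -> 10*log10(R_b) = 78.0489 dB-Hz
Eb/N0 = C/N0 - 10*log10(R_b) = 99.4000 - 78.0489 = 21.3511 dB
Margin = Eb/N0 - Eb/N0_req = 21.3511 - 9.5 = 11.8511 dB (link closes)

11.8511 dB


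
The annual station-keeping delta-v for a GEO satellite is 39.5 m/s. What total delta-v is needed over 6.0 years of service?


dV = rate * years = 39.5 * 6.0
dV = 237.0000 m/s

237.0000 m/s


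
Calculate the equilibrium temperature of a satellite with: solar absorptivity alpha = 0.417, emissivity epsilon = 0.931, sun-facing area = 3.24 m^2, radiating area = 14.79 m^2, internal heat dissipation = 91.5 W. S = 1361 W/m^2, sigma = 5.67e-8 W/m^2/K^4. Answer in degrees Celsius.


Numerator = alpha*S*A_sun + Q_int = 0.417*1361*3.24 + 91.5 = 1930.3199 W
Denominator = eps*sigma*A_rad = 0.931*5.67e-8*14.79 = 7.8073008e-07 W/K^4
T^4 = 2.4724548e+09 K^4
T = 222.9883 K = -50.1617 C

-50.1617 degrees Celsius


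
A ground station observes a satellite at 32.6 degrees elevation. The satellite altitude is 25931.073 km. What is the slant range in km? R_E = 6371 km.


h = 25931.073 km, el = 32.6 deg
d = -R_E*sin(el) + sqrt((R_E*sin(el))^2 + 2*R_E*h + h^2)
d = -6371.0000*sin(0.5689773) + sqrt((6371.0000*0.5387708)^2 + 2*6371.0000*25931.073 + 25931.073^2)
d = 28420.5351 km

28420.5351 km


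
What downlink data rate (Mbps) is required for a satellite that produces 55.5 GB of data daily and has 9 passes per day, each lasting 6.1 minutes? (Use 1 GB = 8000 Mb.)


total contact time = 9 * 6.1 * 60 = 3294.0000 s
data = 55.5 GB = 444000.0000 Mb
rate = 444000.0000 / 3294.0000 = 134.7905 Mbps

134.7905 Mbps


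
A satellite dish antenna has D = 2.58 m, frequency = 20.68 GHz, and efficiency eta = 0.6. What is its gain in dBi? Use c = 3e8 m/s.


lambda = c/f = 3e8 / 2.068e+10 = 0.01450677 m
G = eta*(pi*D/lambda)^2 = 0.6*(pi*2.58/0.01450677)^2
G = 187304.8259 (linear)
G = 10*log10(187304.8259) = 52.7255 dBi

52.7255 dBi


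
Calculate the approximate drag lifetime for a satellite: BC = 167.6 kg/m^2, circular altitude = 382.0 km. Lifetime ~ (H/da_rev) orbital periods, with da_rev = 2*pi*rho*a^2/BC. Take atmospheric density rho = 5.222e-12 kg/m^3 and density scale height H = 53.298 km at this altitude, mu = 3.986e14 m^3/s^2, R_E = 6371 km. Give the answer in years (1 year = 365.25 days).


a = R_E + alt = 6753.0000 km = 6.753e+06 m
da_rev = 2*pi*rho*a^2/BC = 2*pi*5.222e-12*(6.753e+06)^2/167.6 = 8.927631 m per revolution
N = H/da_rev = 53298.0000 m / 8.927631 m = 5970.0050 revolutions
P = 2*pi*sqrt(a^3/mu) = 5522.7622 s
lifetime = N*P = 5970.0050 * 5522.7622 = 3.2970918e+07 s = 381.6078 days
years = 381.6078 / 365.25 = 1.0448 years

1.0448 years


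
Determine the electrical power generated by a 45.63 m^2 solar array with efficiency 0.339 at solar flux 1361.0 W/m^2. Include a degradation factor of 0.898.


P = area * eta * S * degradation
P = 45.63 * 0.339 * 1361.0 * 0.898
P = 18905.3459 W

18905.3459 W


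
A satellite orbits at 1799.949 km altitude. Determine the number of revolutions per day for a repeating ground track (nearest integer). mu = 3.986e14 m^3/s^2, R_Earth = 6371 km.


r = 8.170949e+06 m
T = 2*pi*sqrt(r^3/mu) = 7350.5523 s = 122.5092 min
revs/day = 1440 / 122.5092 = 11.7542
Rounded: 12 revolutions per day

12 revolutions per day


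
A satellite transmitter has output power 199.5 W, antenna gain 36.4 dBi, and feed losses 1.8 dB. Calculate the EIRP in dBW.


Pt = 199.5 W = 22.9994 dBW
EIRP = Pt_dBW + Gt - losses = 22.9994 + 36.4 - 1.8 = 57.5994 dBW

57.5994 dBW
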